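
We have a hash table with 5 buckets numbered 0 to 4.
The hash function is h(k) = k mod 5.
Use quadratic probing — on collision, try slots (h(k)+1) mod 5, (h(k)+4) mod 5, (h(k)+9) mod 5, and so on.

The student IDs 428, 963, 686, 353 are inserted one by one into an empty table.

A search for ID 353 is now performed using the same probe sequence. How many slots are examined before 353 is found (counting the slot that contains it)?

428: h=3 => slot 3
963: h=3, probe 3,4 => slot 4
686: h=1 => slot 1
353: h=3, probe 3,4,2 => slot 2
Table: [—, 686, 353, 428, 963]
Lookup 353: h=3, probe 3,4,2 → found at 2.

3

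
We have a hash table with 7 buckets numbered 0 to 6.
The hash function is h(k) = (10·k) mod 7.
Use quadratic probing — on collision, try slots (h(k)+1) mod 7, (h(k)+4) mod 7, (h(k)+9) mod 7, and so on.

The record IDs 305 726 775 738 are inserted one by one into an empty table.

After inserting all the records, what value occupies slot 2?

775

305: h=5 → slot 5
726: h=1 → slot 1
775: h=1, probe 1,2 → slot 2
738: h=2, probe 2,3 → slot 3
Table: [., 726, 775, 738, ., 305, .]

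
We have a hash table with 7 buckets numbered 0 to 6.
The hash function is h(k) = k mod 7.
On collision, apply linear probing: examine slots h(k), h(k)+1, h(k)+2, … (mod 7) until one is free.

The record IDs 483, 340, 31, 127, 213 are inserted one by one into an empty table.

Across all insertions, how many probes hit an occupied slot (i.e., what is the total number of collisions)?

483 hashes to 0; slot 0 is free => place at 0.
340 hashes to 4; slot 4 is free => place at 4.
31 hashes to 3; slot 3 is free => place at 3.
127 hashes to 1; slot 1 is free => place at 1.
213 hashes to 3; 3,4 taken => place at 5.
Table: [483, 127, ∅, 31, 340, 213, ∅]

2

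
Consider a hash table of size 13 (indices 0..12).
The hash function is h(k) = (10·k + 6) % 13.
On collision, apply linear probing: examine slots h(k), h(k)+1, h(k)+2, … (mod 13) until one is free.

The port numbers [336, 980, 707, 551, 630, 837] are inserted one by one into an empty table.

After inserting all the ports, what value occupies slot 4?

980

336 hashes to 12; slot 12 is free => place at 12.
980 hashes to 4; slot 4 is free => place at 4.
707 hashes to 4; 4 taken => place at 5.
551 hashes to 4; 4,5 taken => place at 6.
630 hashes to 1; slot 1 is free => place at 1.
837 hashes to 4; 4,5,6 taken => place at 7.
Table: [_, 630, _, _, 980, 707, 551, 837, _, _, _, _, 336]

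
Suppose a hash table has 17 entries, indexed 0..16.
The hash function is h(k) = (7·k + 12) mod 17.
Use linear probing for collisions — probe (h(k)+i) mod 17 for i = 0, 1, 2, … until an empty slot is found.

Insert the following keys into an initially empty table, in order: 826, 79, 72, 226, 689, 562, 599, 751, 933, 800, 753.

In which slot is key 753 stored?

Insert 826: h=14, slot 14 empty → index 14.
Insert 79: h=4, slot 4 empty → index 4.
Insert 72: h=6, slot 6 empty → index 6.
Insert 226: h=13, slot 13 empty → index 13.
Insert 689: h=7, slot 7 empty → index 7.
Insert 562: h=2, slot 2 empty → index 2.
Insert 599: h=6, slots 6,7 occupied → index 8.
Insert 751: h=16, slot 16 empty → index 16.
Insert 933: h=15, slot 15 empty → index 15.
Insert 800: h=2, slot 2 occupied → index 3.
Insert 753: h=13, slots 13,14,15,16 occupied → index 0.
Table: [753, ∅, 562, 800, 79, ∅, 72, 689, 599, ∅, ∅, ∅, ∅, 226, 826, 933, 751]

0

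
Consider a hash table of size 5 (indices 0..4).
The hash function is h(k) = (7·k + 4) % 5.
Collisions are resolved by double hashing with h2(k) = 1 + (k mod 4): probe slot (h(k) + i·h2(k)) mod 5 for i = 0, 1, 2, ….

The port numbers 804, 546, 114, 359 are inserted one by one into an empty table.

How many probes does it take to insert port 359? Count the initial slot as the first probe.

4

804 hashes to 2; slot 2 is free -> place at 2.
546 hashes to 1; slot 1 is free -> place at 1.
114 hashes to 2, h2=3; 2 taken -> place at 0.
359 hashes to 2, h2=4; 2,1,0 taken -> place at 4.
Table: [114, 546, 804, _, 359]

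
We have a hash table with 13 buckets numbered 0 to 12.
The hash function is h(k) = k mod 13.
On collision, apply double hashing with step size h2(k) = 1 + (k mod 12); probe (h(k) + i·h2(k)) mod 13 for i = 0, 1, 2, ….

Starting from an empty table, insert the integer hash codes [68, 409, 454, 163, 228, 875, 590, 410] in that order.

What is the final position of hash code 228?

8

68 hashes to 3; slot 3 is free -> place at 3.
409 hashes to 6; slot 6 is free -> place at 6.
454 hashes to 12; slot 12 is free -> place at 12.
163 hashes to 7; slot 7 is free -> place at 7.
228 hashes to 7, h2=1; 7 taken -> place at 8.
875 hashes to 4; slot 4 is free -> place at 4.
590 hashes to 5; slot 5 is free -> place at 5.
410 hashes to 7, h2=3; 7 taken -> place at 10.
Table: [—, —, —, 68, 875, 590, 409, 163, 228, —, 410, —, 454]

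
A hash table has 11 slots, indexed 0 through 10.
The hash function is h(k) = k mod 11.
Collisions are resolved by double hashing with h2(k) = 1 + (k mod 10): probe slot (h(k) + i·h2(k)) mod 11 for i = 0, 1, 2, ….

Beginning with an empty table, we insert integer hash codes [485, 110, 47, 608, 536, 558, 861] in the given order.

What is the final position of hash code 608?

10

Insert 485: h=1, slot 1 empty => index 1.
Insert 110: h=0, slot 0 empty => index 0.
Insert 47: h=3, slot 3 empty => index 3.
Insert 608: h=3, h2=9, slots 3,1 occupied => index 10.
Insert 536: h=8, slot 8 empty => index 8.
Insert 558: h=8, h2=9, slot 8 occupied => index 6.
Insert 861: h=3, h2=2, slot 3 occupied => index 5.
Table: [110, 485, ∅, 47, ∅, 861, 558, ∅, 536, ∅, 608]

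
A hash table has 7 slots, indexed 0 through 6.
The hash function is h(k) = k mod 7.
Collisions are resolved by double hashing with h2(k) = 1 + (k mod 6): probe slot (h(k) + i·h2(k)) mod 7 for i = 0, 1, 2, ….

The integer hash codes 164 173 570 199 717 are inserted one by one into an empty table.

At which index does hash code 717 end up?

1

Insert 164: h=3, slot 3 empty -> index 3.
Insert 173: h=5, slot 5 empty -> index 5.
Insert 570: h=3, h2=1, slot 3 occupied -> index 4.
Insert 199: h=3, h2=2, slots 3,5 occupied -> index 0.
Insert 717: h=3, h2=4, slots 3,0,4 occupied -> index 1.
Table: [199, 717, ., 164, 570, 173, .]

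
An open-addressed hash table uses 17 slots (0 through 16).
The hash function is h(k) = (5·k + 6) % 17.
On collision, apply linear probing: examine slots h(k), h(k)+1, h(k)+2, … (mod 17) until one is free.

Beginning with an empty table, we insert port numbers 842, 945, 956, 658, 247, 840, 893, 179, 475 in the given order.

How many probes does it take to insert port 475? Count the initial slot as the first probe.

842: h=0 => slot 0
945: h=5 => slot 5
956: h=9 => slot 9
658: h=15 => slot 15
247: h=0, probe 0,1 => slot 1
840: h=7 => slot 7
893: h=0, probe 0,1,2 => slot 2
179: h=0, probe 0,1,2,3 => slot 3
475: h=1, probe 1,2,3,4 => slot 4
Table: [842, 247, 893, 179, 475, 945, —, 840, —, 956, —, —, —, —, —, 658, —]

4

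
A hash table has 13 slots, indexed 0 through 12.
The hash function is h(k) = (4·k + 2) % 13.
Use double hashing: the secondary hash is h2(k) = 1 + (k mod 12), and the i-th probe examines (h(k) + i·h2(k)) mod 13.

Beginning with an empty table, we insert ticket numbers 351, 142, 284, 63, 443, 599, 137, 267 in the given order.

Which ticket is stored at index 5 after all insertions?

351 hashes to 2; slot 2 is free -> place at 2.
142 hashes to 11; slot 11 is free -> place at 11.
284 hashes to 7; slot 7 is free -> place at 7.
63 hashes to 7, h2=4; 7,11,2 taken -> place at 6.
443 hashes to 6, h2=12; 6 taken -> place at 5.
599 hashes to 6, h2=12; 6,5 taken -> place at 4.
137 hashes to 4, h2=6; 4 taken -> place at 10.
267 hashes to 4, h2=4; 4 taken -> place at 8.
Table: [., ., 351, ., 599, 443, 63, 284, 267, ., 137, 142, .]

443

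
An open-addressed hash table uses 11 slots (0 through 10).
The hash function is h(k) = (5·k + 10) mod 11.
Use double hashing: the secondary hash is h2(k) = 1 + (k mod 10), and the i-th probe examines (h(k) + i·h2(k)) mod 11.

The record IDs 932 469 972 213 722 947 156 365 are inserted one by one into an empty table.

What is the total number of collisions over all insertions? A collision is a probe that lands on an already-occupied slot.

932 hashes to 6; slot 6 is free → place at 6.
469 hashes to 1; slot 1 is free → place at 1.
972 hashes to 8; slot 8 is free → place at 8.
213 hashes to 8, h2=4; 8,1 taken → place at 5.
722 hashes to 1, h2=3; 1 taken → place at 4.
947 hashes to 4, h2=8; 4,1 taken → place at 9.
156 hashes to 9, h2=7; 9,5,1,8,4 taken → place at 0.
365 hashes to 9, h2=6; 9,4 taken → place at 10.
Table: [156, 469, -, -, 722, 213, 932, -, 972, 947, 365]

12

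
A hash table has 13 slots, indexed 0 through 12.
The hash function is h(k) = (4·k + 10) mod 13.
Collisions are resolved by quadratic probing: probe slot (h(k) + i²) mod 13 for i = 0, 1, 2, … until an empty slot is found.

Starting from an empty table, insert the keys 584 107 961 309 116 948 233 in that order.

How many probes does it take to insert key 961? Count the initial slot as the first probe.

2

584: h=6 -> slot 6
107: h=9 -> slot 9
961: h=6, probe 6,7 -> slot 7
309: h=11 -> slot 11
116: h=6, probe 6,7,10 -> slot 10
948: h=6, probe 6,7,10,2 -> slot 2
233: h=6, probe 6,7,10,2,9,5 -> slot 5
Table: [_, _, 948, _, _, 233, 584, 961, _, 107, 116, 309, _]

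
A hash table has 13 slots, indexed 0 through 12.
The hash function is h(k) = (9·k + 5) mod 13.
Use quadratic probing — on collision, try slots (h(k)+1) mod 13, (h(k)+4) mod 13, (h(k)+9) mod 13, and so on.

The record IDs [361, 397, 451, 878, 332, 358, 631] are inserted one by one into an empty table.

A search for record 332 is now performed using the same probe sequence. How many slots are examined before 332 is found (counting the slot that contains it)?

Insert 361: h=4, slot 4 empty => index 4.
Insert 397: h=3, slot 3 empty => index 3.
Insert 451: h=8, slot 8 empty => index 8.
Insert 878: h=3, slots 3,4 occupied => index 7.
Insert 332: h=3, slots 3,4,7 occupied => index 12.
Insert 358: h=3, slots 3,4,7,12 occupied => index 6.
Insert 631: h=3, slots 3,4,7,12,6 occupied => index 2.
Table: [∅, ∅, 631, 397, 361, ∅, 358, 878, 451, ∅, ∅, ∅, 332]
Lookup 332: h=3, probe 3,4,7,12 → found at 12.

4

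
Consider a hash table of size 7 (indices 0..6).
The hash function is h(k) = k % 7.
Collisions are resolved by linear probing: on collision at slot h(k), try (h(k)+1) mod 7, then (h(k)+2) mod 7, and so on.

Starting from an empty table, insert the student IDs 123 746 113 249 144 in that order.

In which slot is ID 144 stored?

0

123: h=4 → slot 4
746: h=4, probe 4,5 → slot 5
113: h=1 → slot 1
249: h=4, probe 4,5,6 → slot 6
144: h=4, probe 4,5,6,0 → slot 0
Table: [144, 113, _, _, 123, 746, 249]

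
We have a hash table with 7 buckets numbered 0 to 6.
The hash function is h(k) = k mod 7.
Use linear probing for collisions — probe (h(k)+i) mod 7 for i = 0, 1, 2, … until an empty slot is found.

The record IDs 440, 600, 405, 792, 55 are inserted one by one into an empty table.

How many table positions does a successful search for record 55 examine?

4

440: h=6 → slot 6
600: h=5 → slot 5
405: h=6, probe 6,0 → slot 0
792: h=1 → slot 1
55: h=6, probe 6,0,1,2 → slot 2
Table: [405, 792, 55, _, _, 600, 440]
Lookup 55: h=6, probe 6,0,1,2 → found at 2.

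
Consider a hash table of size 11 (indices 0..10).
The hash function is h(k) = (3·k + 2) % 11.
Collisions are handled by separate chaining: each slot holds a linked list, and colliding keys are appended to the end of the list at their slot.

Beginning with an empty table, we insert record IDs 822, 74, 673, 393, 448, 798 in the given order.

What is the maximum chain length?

Insert 822: h=4, bucket 4 empty -> new chain.
Insert 74: h=4, bucket 4 nonempty -> append to chain.
Insert 673: h=8, bucket 8 empty -> new chain.
Insert 393: h=4, bucket 4 nonempty -> append to chain.
Insert 448: h=4, bucket 4 nonempty -> append to chain.
Insert 798: h=9, bucket 9 empty -> new chain.
Final buckets:
0: -
1: -
2: -
3: -
4: 822 -> 74 -> 393 -> 448
5: -
6: -
7: -
8: 673
9: 798
10: -

4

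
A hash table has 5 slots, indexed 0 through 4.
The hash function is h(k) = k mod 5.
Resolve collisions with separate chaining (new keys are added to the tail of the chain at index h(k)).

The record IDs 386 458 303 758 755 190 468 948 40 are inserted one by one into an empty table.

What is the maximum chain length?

5

386 -> bucket 1
458 -> bucket 3
303 -> bucket 3 (collision)
758 -> bucket 3 (collision)
755 -> bucket 0
190 -> bucket 0 (collision)
468 -> bucket 3 (collision)
948 -> bucket 3 (collision)
40 -> bucket 0 (collision)
Final buckets:
0: 755 -> 190 -> 40
1: 386
2: .
3: 458 -> 303 -> 758 -> 468 -> 948
4: .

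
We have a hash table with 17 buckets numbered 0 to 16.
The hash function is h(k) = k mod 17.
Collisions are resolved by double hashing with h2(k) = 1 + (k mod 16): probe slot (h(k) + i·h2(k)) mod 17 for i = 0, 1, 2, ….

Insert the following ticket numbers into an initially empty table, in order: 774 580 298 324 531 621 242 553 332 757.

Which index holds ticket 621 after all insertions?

774 hashes to 9; slot 9 is free => place at 9.
580 hashes to 2; slot 2 is free => place at 2.
298 hashes to 9, h2=11; 9 taken => place at 3.
324 hashes to 1; slot 1 is free => place at 1.
531 hashes to 4; slot 4 is free => place at 4.
621 hashes to 9, h2=14; 9 taken => place at 6.
242 hashes to 4, h2=3; 4 taken => place at 7.
553 hashes to 9, h2=10; 9,2 taken => place at 12.
332 hashes to 9, h2=13; 9 taken => place at 5.
757 hashes to 9, h2=6; 9 taken => place at 15.
Table: [—, 324, 580, 298, 531, 332, 621, 242, —, 774, —, —, 553, —, —, 757, —]

6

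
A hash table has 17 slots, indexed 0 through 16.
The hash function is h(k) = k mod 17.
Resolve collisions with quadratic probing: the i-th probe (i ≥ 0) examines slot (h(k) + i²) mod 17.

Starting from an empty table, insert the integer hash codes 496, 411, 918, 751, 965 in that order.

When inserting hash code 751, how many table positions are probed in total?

Insert 496: h=3, slot 3 empty → index 3.
Insert 411: h=3, slot 3 occupied → index 4.
Insert 918: h=0, slot 0 empty → index 0.
Insert 751: h=3, slots 3,4 occupied → index 7.
Insert 965: h=13, slot 13 empty → index 13.
Table: [918, _, _, 496, 411, _, _, 751, _, _, _, _, _, 965, _, _, _]

3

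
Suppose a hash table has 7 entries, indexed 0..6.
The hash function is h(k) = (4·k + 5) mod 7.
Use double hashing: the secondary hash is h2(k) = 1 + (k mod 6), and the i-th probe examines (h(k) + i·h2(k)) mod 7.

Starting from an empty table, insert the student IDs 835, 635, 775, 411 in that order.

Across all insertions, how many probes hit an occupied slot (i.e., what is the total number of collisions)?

4

835: h=6 → slot 6
635: h=4 → slot 4
775: h=4, h2=2, probe 4,6,1 → slot 1
411: h=4, h2=4, probe 4,1,5 → slot 5
Table: [∅, 775, ∅, ∅, 635, 411, 835]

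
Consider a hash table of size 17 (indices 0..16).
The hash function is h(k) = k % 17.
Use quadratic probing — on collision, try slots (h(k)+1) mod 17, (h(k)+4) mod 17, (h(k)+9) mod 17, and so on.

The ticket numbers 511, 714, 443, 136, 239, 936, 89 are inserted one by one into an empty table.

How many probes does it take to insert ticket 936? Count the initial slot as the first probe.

4

511 hashes to 1; slot 1 is free => place at 1.
714 hashes to 0; slot 0 is free => place at 0.
443 hashes to 1; 1 taken => place at 2.
136 hashes to 0; 0,1 taken => place at 4.
239 hashes to 1; 1,2 taken => place at 5.
936 hashes to 1; 1,2,5 taken => place at 10.
89 hashes to 4; 4,5 taken => place at 8.
Table: [714, 511, 443, ., 136, 239, ., ., 89, ., 936, ., ., ., ., ., .]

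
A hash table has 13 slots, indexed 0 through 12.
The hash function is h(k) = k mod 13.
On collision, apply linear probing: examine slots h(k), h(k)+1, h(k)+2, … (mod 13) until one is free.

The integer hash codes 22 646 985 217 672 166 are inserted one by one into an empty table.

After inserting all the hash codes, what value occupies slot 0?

672

Insert 22: h=9, slot 9 empty -> index 9.
Insert 646: h=9, slot 9 occupied -> index 10.
Insert 985: h=10, slot 10 occupied -> index 11.
Insert 217: h=9, slots 9,10,11 occupied -> index 12.
Insert 672: h=9, slots 9,10,11,12 occupied -> index 0.
Insert 166: h=10, slots 10,11,12,0 occupied -> index 1.
Table: [672, 166, -, -, -, -, -, -, -, 22, 646, 985, 217]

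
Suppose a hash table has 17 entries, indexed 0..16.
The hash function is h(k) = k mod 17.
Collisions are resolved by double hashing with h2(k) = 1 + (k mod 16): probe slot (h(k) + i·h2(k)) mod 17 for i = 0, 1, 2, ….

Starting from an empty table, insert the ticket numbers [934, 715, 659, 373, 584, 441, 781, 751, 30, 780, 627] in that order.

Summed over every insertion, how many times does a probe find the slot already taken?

934 hashes to 16; slot 16 is free -> place at 16.
715 hashes to 1; slot 1 is free -> place at 1.
659 hashes to 13; slot 13 is free -> place at 13.
373 hashes to 16, h2=6; 16 taken -> place at 5.
584 hashes to 6; slot 6 is free -> place at 6.
441 hashes to 16, h2=10; 16 taken -> place at 9.
781 hashes to 16, h2=14; 16,13 taken -> place at 10.
751 hashes to 3; slot 3 is free -> place at 3.
30 hashes to 13, h2=15; 13 taken -> place at 11.
780 hashes to 15; slot 15 is free -> place at 15.
627 hashes to 15, h2=4; 15 taken -> place at 2.
Table: [_, 715, 627, 751, _, 373, 584, _, _, 441, 781, 30, _, 659, _, 780, 934]

6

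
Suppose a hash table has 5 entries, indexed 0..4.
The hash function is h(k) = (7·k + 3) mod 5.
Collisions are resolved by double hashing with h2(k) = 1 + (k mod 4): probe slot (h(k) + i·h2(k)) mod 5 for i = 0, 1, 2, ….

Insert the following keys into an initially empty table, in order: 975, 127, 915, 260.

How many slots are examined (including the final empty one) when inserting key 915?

3

Insert 975: h=3, slot 3 empty => index 3.
Insert 127: h=2, slot 2 empty => index 2.
Insert 915: h=3, h2=4, slots 3,2 occupied => index 1.
Insert 260: h=3, h2=1, slot 3 occupied => index 4.
Table: [_, 915, 127, 975, 260]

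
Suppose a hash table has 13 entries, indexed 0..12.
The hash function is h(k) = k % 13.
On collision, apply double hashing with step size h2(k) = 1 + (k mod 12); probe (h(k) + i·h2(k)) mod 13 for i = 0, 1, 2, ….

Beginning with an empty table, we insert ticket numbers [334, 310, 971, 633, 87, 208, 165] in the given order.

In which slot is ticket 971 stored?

8

334 hashes to 9; slot 9 is free -> place at 9.
310 hashes to 11; slot 11 is free -> place at 11.
971 hashes to 9, h2=12; 9 taken -> place at 8.
633 hashes to 9, h2=10; 9 taken -> place at 6.
87 hashes to 9, h2=4; 9 taken -> place at 0.
208 hashes to 0, h2=5; 0 taken -> place at 5.
165 hashes to 9, h2=10; 9,6 taken -> place at 3.
Table: [87, ∅, ∅, 165, ∅, 208, 633, ∅, 971, 334, ∅, 310, ∅]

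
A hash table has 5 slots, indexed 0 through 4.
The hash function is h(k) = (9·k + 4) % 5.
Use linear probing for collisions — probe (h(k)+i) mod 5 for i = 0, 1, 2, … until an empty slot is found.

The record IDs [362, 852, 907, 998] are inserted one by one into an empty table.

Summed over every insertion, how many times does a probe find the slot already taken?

362: h=2 -> slot 2
852: h=2, probe 2,3 -> slot 3
907: h=2, probe 2,3,4 -> slot 4
998: h=1 -> slot 1
Table: [., 998, 362, 852, 907]

3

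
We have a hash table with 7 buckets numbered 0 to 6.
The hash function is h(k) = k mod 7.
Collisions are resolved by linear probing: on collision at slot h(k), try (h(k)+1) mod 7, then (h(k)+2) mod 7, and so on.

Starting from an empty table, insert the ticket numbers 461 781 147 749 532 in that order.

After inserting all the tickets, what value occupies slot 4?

781

461 hashes to 6; slot 6 is free → place at 6.
781 hashes to 4; slot 4 is free → place at 4.
147 hashes to 0; slot 0 is free → place at 0.
749 hashes to 0; 0 taken → place at 1.
532 hashes to 0; 0,1 taken → place at 2.
Table: [147, 749, 532, _, 781, _, 461]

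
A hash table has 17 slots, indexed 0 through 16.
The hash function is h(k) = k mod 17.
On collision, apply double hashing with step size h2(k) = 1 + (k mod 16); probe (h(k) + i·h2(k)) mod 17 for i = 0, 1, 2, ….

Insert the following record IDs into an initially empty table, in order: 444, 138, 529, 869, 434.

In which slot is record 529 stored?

444 hashes to 2; slot 2 is free → place at 2.
138 hashes to 2, h2=11; 2 taken → place at 13.
529 hashes to 2, h2=2; 2 taken → place at 4.
869 hashes to 2, h2=6; 2 taken → place at 8.
434 hashes to 9; slot 9 is free → place at 9.
Table: [—, —, 444, —, 529, —, —, —, 869, 434, —, —, —, 138, —, —, —]

4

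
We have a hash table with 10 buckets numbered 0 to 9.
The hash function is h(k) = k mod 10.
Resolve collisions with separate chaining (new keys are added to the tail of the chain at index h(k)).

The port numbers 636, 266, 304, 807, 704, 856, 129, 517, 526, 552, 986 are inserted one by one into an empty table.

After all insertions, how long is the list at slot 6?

Insert 636: h=6, bucket 6 empty → new chain.
Insert 266: h=6, bucket 6 nonempty → append to chain.
Insert 304: h=4, bucket 4 empty → new chain.
Insert 807: h=7, bucket 7 empty → new chain.
Insert 704: h=4, bucket 4 nonempty → append to chain.
Insert 856: h=6, bucket 6 nonempty → append to chain.
Insert 129: h=9, bucket 9 empty → new chain.
Insert 517: h=7, bucket 7 nonempty → append to chain.
Insert 526: h=6, bucket 6 nonempty → append to chain.
Insert 552: h=2, bucket 2 empty → new chain.
Insert 986: h=6, bucket 6 nonempty → append to chain.
Final buckets:
0: _
1: _
2: 552
3: _
4: 304 -> 704
5: _
6: 636 -> 266 -> 856 -> 526 -> 986
7: 807 -> 517
8: _
9: 129

5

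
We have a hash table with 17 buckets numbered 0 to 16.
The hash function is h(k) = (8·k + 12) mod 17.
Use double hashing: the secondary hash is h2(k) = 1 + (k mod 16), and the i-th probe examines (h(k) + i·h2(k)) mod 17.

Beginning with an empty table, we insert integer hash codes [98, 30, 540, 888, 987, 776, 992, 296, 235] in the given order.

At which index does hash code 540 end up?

98 hashes to 14; slot 14 is free -> place at 14.
30 hashes to 14, h2=15; 14 taken -> place at 12.
540 hashes to 14, h2=13; 14 taken -> place at 10.
888 hashes to 10, h2=9; 10 taken -> place at 2.
987 hashes to 3; slot 3 is free -> place at 3.
776 hashes to 15; slot 15 is free -> place at 15.
992 hashes to 9; slot 9 is free -> place at 9.
296 hashes to 0; slot 0 is free -> place at 0.
235 hashes to 5; slot 5 is free -> place at 5.
Table: [296, ., 888, 987, ., 235, ., ., ., 992, 540, ., 30, ., 98, 776, .]

10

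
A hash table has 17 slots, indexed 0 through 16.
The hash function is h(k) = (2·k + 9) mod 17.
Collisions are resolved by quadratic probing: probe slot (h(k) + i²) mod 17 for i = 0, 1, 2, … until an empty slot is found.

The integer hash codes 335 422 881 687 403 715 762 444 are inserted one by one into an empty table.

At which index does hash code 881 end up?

4

335 hashes to 16; slot 16 is free -> place at 16.
422 hashes to 3; slot 3 is free -> place at 3.
881 hashes to 3; 3 taken -> place at 4.
687 hashes to 6; slot 6 is free -> place at 6.
403 hashes to 16; 16 taken -> place at 0.
715 hashes to 11; slot 11 is free -> place at 11.
762 hashes to 3; 3,4 taken -> place at 7.
444 hashes to 13; slot 13 is free -> place at 13.
Table: [403, _, _, 422, 881, _, 687, 762, _, _, _, 715, _, 444, _, _, 335]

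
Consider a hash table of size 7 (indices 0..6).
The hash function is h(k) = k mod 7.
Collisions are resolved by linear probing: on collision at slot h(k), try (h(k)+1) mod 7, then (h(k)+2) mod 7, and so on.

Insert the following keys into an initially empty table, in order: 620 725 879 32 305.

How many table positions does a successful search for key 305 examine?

620: h=4 -> slot 4
725: h=4, probe 4,5 -> slot 5
879: h=4, probe 4,5,6 -> slot 6
32: h=4, probe 4,5,6,0 -> slot 0
305: h=4, probe 4,5,6,0,1 -> slot 1
Table: [32, 305, ., ., 620, 725, 879]
Lookup 305: h=4, probe 4,5,6,0,1 → found at 1.

5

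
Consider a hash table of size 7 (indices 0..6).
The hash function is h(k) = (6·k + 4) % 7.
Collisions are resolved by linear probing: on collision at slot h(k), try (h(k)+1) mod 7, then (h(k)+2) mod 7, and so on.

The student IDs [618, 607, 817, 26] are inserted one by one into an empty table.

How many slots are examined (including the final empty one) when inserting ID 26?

3

Insert 618: h=2, slot 2 empty => index 2.
Insert 607: h=6, slot 6 empty => index 6.
Insert 817: h=6, slot 6 occupied => index 0.
Insert 26: h=6, slots 6,0 occupied => index 1.
Table: [817, 26, 618, _, _, _, 607]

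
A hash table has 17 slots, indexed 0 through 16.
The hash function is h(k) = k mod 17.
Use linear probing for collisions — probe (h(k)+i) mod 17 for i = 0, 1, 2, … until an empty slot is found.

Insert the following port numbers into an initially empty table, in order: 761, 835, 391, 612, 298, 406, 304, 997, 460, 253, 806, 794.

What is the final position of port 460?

3

761: h=13 → slot 13
835: h=2 → slot 2
391: h=0 → slot 0
612: h=0, probe 0,1 → slot 1
298: h=9 → slot 9
406: h=15 → slot 15
304: h=15, probe 15,16 → slot 16
997: h=11 → slot 11
460: h=1, probe 1,2,3 → slot 3
253: h=15, probe 15,16,0,1,2,3,4 → slot 4
806: h=7 → slot 7
794: h=12 → slot 12
Table: [391, 612, 835, 460, 253, —, —, 806, —, 298, —, 997, 794, 761, —, 406, 304]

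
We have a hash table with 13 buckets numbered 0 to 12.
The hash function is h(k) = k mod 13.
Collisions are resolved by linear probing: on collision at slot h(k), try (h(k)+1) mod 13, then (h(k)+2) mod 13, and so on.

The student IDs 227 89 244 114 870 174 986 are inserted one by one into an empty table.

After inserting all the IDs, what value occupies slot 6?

227

227 hashes to 6; slot 6 is free → place at 6.
89 hashes to 11; slot 11 is free → place at 11.
244 hashes to 10; slot 10 is free → place at 10.
114 hashes to 10; 10,11 taken → place at 12.
870 hashes to 12; 12 taken → place at 0.
174 hashes to 5; slot 5 is free → place at 5.
986 hashes to 11; 11,12,0 taken → place at 1.
Table: [870, 986, —, —, —, 174, 227, —, —, —, 244, 89, 114]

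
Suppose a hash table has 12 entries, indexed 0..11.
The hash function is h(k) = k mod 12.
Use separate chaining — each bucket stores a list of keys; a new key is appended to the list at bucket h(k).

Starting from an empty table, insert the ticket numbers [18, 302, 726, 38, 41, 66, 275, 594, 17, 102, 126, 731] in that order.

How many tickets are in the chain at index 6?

6

Insert 18: h=6, bucket 6 empty -> new chain.
Insert 302: h=2, bucket 2 empty -> new chain.
Insert 726: h=6, bucket 6 nonempty -> append to chain.
Insert 38: h=2, bucket 2 nonempty -> append to chain.
Insert 41: h=5, bucket 5 empty -> new chain.
Insert 66: h=6, bucket 6 nonempty -> append to chain.
Insert 275: h=11, bucket 11 empty -> new chain.
Insert 594: h=6, bucket 6 nonempty -> append to chain.
Insert 17: h=5, bucket 5 nonempty -> append to chain.
Insert 102: h=6, bucket 6 nonempty -> append to chain.
Insert 126: h=6, bucket 6 nonempty -> append to chain.
Insert 731: h=11, bucket 11 nonempty -> append to chain.
Final buckets:
0: .
1: .
2: 302 -> 38
3: .
4: .
5: 41 -> 17
6: 18 -> 726 -> 66 -> 594 -> 102 -> 126
7: .
8: .
9: .
10: .
11: 275 -> 731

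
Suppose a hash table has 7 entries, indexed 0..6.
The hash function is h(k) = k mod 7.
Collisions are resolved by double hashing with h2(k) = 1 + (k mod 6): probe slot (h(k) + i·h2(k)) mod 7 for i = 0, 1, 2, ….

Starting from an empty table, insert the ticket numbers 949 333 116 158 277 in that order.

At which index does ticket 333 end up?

949 hashes to 4; slot 4 is free -> place at 4.
333 hashes to 4, h2=4; 4 taken -> place at 1.
116 hashes to 4, h2=3; 4 taken -> place at 0.
158 hashes to 4, h2=3; 4,0 taken -> place at 3.
277 hashes to 4, h2=2; 4 taken -> place at 6.
Table: [116, 333, ., 158, 949, ., 277]

1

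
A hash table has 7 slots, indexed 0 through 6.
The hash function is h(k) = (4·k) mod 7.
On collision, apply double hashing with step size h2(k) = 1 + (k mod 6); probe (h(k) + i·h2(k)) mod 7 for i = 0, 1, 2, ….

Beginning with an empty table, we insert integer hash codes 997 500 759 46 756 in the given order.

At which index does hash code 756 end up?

Insert 997: h=5, slot 5 empty → index 5.
Insert 500: h=5, h2=3, slot 5 occupied → index 1.
Insert 759: h=5, h2=4, slot 5 occupied → index 2.
Insert 46: h=2, h2=5, slot 2 occupied → index 0.
Insert 756: h=0, h2=1, slots 0,1,2 occupied → index 3.
Table: [46, 500, 759, 756, ., 997, .]

3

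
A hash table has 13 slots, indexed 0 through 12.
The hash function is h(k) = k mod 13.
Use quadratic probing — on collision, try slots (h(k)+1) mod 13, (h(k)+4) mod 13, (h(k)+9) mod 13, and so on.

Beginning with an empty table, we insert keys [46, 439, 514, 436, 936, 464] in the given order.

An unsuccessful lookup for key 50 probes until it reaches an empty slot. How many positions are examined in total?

2

46: h=7 -> slot 7
439: h=10 -> slot 10
514: h=7, probe 7,8 -> slot 8
436: h=7, probe 7,8,11 -> slot 11
936: h=0 -> slot 0
464: h=9 -> slot 9
Table: [936, —, —, —, —, —, —, 46, 514, 464, 439, 436, —]
Lookup 50: h=11, probe 11,12 → slot 12 empty, not found.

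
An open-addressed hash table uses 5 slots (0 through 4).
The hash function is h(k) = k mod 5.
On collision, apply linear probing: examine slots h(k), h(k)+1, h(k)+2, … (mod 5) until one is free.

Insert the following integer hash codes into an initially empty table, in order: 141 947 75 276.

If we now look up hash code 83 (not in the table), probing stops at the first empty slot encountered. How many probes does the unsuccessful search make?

2

141 hashes to 1; slot 1 is free -> place at 1.
947 hashes to 2; slot 2 is free -> place at 2.
75 hashes to 0; slot 0 is free -> place at 0.
276 hashes to 1; 1,2 taken -> place at 3.
Table: [75, 141, 947, 276, ∅]
Lookup 83: h=3, probe 3,4 → slot 4 empty, not found.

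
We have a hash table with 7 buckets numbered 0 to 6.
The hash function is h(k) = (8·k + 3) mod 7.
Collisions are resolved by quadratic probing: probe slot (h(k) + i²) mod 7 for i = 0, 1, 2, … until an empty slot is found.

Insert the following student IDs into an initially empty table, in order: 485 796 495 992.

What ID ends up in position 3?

Insert 485: h=5, slot 5 empty => index 5.
Insert 796: h=1, slot 1 empty => index 1.
Insert 495: h=1, slot 1 occupied => index 2.
Insert 992: h=1, slots 1,2,5 occupied => index 3.
Table: [∅, 796, 495, 992, ∅, 485, ∅]

992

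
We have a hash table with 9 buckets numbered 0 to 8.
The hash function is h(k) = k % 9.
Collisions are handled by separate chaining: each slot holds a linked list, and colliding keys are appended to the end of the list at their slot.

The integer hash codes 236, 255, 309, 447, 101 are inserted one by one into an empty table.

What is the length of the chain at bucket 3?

2

Insert 236: h=2, bucket 2 empty -> new chain.
Insert 255: h=3, bucket 3 empty -> new chain.
Insert 309: h=3, bucket 3 nonempty -> append to chain.
Insert 447: h=6, bucket 6 empty -> new chain.
Insert 101: h=2, bucket 2 nonempty -> append to chain.
Final buckets:
0: _
1: _
2: 236 -> 101
3: 255 -> 309
4: _
5: _
6: 447
7: _
8: _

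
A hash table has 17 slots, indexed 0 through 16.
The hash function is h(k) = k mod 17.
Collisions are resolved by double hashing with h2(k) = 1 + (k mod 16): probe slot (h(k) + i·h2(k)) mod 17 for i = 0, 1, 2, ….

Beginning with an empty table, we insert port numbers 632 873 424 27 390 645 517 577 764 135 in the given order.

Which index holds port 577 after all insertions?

1

Insert 632: h=3, slot 3 empty -> index 3.
Insert 873: h=6, slot 6 empty -> index 6.
Insert 424: h=16, slot 16 empty -> index 16.
Insert 27: h=10, slot 10 empty -> index 10.
Insert 390: h=16, h2=7, slots 16,6 occupied -> index 13.
Insert 645: h=16, h2=6, slot 16 occupied -> index 5.
Insert 517: h=7, slot 7 empty -> index 7.
Insert 577: h=16, h2=2, slot 16 occupied -> index 1.
Insert 764: h=16, h2=13, slot 16 occupied -> index 12.
Insert 135: h=16, h2=8, slots 16,7 occupied -> index 15.
Table: [_, 577, _, 632, _, 645, 873, 517, _, _, 27, _, 764, 390, _, 135, 424]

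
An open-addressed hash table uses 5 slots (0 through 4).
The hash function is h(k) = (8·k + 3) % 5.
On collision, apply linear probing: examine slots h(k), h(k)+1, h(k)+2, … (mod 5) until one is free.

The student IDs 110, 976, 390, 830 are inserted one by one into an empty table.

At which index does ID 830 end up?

110 hashes to 3; slot 3 is free -> place at 3.
976 hashes to 1; slot 1 is free -> place at 1.
390 hashes to 3; 3 taken -> place at 4.
830 hashes to 3; 3,4 taken -> place at 0.
Table: [830, 976, -, 110, 390]

0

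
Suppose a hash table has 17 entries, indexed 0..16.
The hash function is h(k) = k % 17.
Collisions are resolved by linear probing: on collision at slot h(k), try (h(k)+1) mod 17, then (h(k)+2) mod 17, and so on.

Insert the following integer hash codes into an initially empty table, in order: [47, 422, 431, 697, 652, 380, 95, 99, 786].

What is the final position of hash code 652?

Insert 47: h=13, slot 13 empty => index 13.
Insert 422: h=14, slot 14 empty => index 14.
Insert 431: h=6, slot 6 empty => index 6.
Insert 697: h=0, slot 0 empty => index 0.
Insert 652: h=6, slot 6 occupied => index 7.
Insert 380: h=6, slots 6,7 occupied => index 8.
Insert 95: h=10, slot 10 empty => index 10.
Insert 99: h=14, slot 14 occupied => index 15.
Insert 786: h=4, slot 4 empty => index 4.
Table: [697, _, _, _, 786, _, 431, 652, 380, _, 95, _, _, 47, 422, 99, _]

7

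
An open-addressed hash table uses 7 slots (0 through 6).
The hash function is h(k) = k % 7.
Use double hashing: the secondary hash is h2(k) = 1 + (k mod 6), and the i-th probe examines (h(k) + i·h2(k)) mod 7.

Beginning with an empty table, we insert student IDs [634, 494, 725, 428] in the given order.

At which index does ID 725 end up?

3

Insert 634: h=4, slot 4 empty -> index 4.
Insert 494: h=4, h2=3, slot 4 occupied -> index 0.
Insert 725: h=4, h2=6, slot 4 occupied -> index 3.
Insert 428: h=1, slot 1 empty -> index 1.
Table: [494, 428, -, 725, 634, -, -]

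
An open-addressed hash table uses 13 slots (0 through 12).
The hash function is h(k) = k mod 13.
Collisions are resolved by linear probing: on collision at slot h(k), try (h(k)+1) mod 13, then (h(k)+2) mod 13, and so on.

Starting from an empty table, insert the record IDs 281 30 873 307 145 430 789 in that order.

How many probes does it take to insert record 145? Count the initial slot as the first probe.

Insert 281: h=8, slot 8 empty -> index 8.
Insert 30: h=4, slot 4 empty -> index 4.
Insert 873: h=2, slot 2 empty -> index 2.
Insert 307: h=8, slot 8 occupied -> index 9.
Insert 145: h=2, slot 2 occupied -> index 3.
Insert 430: h=1, slot 1 empty -> index 1.
Insert 789: h=9, slot 9 occupied -> index 10.
Table: [-, 430, 873, 145, 30, -, -, -, 281, 307, 789, -, -]

2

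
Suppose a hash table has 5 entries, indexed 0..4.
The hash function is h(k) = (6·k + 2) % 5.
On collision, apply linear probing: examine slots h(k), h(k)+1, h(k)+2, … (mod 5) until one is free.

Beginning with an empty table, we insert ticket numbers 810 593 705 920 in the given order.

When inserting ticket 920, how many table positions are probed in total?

810 hashes to 2; slot 2 is free -> place at 2.
593 hashes to 0; slot 0 is free -> place at 0.
705 hashes to 2; 2 taken -> place at 3.
920 hashes to 2; 2,3 taken -> place at 4.
Table: [593, -, 810, 705, 920]

3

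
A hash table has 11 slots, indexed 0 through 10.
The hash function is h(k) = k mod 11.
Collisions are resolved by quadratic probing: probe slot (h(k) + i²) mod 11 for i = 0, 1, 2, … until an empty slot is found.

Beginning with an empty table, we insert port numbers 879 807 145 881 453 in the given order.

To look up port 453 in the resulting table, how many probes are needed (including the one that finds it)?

2

879 hashes to 10; slot 10 is free => place at 10.
807 hashes to 4; slot 4 is free => place at 4.
145 hashes to 2; slot 2 is free => place at 2.
881 hashes to 1; slot 1 is free => place at 1.
453 hashes to 2; 2 taken => place at 3.
Table: [-, 881, 145, 453, 807, -, -, -, -, -, 879]
Lookup 453: h=2, probe 2,3 → found at 3.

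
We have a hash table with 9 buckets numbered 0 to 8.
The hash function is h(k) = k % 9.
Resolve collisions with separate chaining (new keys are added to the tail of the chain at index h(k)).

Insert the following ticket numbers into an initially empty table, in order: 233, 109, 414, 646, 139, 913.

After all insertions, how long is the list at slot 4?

2

233 -> bucket 8
109 -> bucket 1
414 -> bucket 0
646 -> bucket 7
139 -> bucket 4
913 -> bucket 4 (collision)
Final buckets:
0: 414
1: 109
2: _
3: _
4: 139 -> 913
5: _
6: _
7: 646
8: 233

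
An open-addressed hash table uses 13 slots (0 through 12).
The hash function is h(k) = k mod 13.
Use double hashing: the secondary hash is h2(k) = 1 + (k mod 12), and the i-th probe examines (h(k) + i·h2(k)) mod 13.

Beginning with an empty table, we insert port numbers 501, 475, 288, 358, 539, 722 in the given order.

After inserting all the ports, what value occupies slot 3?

288

501: h=7 -> slot 7
475: h=7, h2=8, probe 7,2 -> slot 2
288: h=2, h2=1, probe 2,3 -> slot 3
358: h=7, h2=11, probe 7,5 -> slot 5
539: h=6 -> slot 6
722: h=7, h2=3, probe 7,10 -> slot 10
Table: [-, -, 475, 288, -, 358, 539, 501, -, -, 722, -, -]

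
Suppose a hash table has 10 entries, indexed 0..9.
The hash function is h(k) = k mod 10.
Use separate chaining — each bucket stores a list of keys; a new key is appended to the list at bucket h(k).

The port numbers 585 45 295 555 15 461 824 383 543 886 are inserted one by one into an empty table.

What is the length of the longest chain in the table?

Insert 585: h=5, bucket 5 empty -> new chain.
Insert 45: h=5, bucket 5 nonempty -> append to chain.
Insert 295: h=5, bucket 5 nonempty -> append to chain.
Insert 555: h=5, bucket 5 nonempty -> append to chain.
Insert 15: h=5, bucket 5 nonempty -> append to chain.
Insert 461: h=1, bucket 1 empty -> new chain.
Insert 824: h=4, bucket 4 empty -> new chain.
Insert 383: h=3, bucket 3 empty -> new chain.
Insert 543: h=3, bucket 3 nonempty -> append to chain.
Insert 886: h=6, bucket 6 empty -> new chain.
Final buckets:
0: .
1: 461
2: .
3: 383 -> 543
4: 824
5: 585 -> 45 -> 295 -> 555 -> 15
6: 886
7: .
8: .
9: .

5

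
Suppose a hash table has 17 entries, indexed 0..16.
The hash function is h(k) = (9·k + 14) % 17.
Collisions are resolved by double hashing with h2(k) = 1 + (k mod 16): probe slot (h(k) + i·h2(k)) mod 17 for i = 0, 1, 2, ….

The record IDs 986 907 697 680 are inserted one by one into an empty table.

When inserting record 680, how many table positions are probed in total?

Insert 986: h=14, slot 14 empty → index 14.
Insert 907: h=0, slot 0 empty → index 0.
Insert 697: h=14, h2=10, slot 14 occupied → index 7.
Insert 680: h=14, h2=9, slot 14 occupied → index 6.
Table: [907, -, -, -, -, -, 680, 697, -, -, -, -, -, -, 986, -, -]

2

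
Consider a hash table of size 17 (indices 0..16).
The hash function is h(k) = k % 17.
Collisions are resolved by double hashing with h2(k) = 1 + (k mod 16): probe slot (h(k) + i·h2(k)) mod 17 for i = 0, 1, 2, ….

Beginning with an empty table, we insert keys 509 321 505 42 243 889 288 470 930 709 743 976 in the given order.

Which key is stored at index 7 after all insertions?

Insert 509: h=16, slot 16 empty => index 16.
Insert 321: h=15, slot 15 empty => index 15.
Insert 505: h=12, slot 12 empty => index 12.
Insert 42: h=8, slot 8 empty => index 8.
Insert 243: h=5, slot 5 empty => index 5.
Insert 889: h=5, h2=10, slots 5,15,8 occupied => index 1.
Insert 288: h=16, h2=1, slot 16 occupied => index 0.
Insert 470: h=11, slot 11 empty => index 11.
Insert 930: h=12, h2=3, slots 12,15,1 occupied => index 4.
Insert 709: h=12, h2=6, slots 12,1 occupied => index 7.
Insert 743: h=12, h2=8, slot 12 occupied => index 3.
Insert 976: h=7, h2=1, slots 7,8 occupied => index 9.
Table: [288, 889, ., 743, 930, 243, ., 709, 42, 976, ., 470, 505, ., ., 321, 509]

709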